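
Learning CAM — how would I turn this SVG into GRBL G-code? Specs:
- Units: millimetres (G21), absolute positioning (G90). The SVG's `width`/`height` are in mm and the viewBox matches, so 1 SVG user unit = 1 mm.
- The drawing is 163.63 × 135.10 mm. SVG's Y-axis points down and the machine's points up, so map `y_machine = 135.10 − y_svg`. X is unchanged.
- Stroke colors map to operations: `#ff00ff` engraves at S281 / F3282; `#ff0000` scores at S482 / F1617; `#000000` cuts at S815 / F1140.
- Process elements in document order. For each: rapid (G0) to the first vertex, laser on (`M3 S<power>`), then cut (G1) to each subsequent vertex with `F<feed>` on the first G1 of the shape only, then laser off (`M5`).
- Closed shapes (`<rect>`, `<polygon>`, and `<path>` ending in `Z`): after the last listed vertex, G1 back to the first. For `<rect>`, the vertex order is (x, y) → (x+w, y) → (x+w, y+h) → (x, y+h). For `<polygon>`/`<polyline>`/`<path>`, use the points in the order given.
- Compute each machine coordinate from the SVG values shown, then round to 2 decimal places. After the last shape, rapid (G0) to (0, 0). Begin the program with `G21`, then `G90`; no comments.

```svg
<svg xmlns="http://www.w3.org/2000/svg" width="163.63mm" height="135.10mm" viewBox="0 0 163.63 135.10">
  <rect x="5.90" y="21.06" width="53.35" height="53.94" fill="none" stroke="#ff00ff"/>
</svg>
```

G21
G90
G0 X5.90 Y114.04
M3 S281
G1 X59.25 Y114.04 F3282
G1 X59.25 Y60.10
G1 X5.90 Y60.10
G1 X5.90 Y114.04
M5
G0 X0.00 Y0.00

1 u = 1 mm; y_m = 135.10 − y.

[1] `<rect>` rectangle, #ff00ff→engrave S281 F3282: (5.90,114.04) → (59.25,114.04) → (59.25,60.10) → (5.90,60.10) → (5.90,114.04) (closed)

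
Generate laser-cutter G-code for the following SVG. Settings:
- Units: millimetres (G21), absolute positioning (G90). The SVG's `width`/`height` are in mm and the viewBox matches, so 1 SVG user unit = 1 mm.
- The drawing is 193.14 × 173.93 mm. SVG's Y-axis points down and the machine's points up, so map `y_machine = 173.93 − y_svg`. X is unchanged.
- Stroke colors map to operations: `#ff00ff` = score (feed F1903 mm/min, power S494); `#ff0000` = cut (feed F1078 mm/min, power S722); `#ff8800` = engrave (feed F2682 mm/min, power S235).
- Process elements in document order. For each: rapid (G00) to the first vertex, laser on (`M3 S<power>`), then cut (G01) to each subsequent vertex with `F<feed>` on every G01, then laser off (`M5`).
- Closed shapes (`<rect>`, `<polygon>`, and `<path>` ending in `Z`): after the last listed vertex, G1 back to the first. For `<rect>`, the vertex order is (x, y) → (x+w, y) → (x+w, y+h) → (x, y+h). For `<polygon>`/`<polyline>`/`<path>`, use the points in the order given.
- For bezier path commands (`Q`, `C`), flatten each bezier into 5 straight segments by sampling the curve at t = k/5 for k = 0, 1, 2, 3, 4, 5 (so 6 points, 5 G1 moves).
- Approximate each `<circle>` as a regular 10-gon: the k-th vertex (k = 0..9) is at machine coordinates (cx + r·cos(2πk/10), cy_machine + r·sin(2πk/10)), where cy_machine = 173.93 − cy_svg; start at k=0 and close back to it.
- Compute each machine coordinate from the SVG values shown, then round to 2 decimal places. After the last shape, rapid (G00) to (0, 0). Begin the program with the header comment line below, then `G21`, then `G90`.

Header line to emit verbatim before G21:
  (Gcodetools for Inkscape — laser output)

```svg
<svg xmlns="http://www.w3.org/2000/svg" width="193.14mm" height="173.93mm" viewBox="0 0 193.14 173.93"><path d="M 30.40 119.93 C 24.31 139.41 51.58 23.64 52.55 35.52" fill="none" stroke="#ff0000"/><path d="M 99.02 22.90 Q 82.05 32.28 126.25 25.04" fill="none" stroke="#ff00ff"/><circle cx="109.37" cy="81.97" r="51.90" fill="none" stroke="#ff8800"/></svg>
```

Since the viewBox matches the mm dimensions, user units are millimetres directly. The only transform is the Y-flip y_m = 173.93 − y_svg.

Shape 1 is a cubic bezier drawn with `<path>`. Its stroke #ff0000 means cut at S722, F1078. After flipping Y the toolpath is (30.40,54.00) → (30.27,56.44) → (35.29,78.72) → (42.58,108.22) → (49.29,132.32) → (52.55,138.41).

Shape 2 is a quadratic bezier drawn with `<path>`. Its stroke #ff00ff means score at S494, F1903. After flipping Y the toolpath is (99.02,151.03) → (94.68,147.94) → (95.23,146.19) → (100.68,145.76) → (111.02,146.66) → (126.25,148.89).

Shape 3 is a circle drawn with `<circle>`. Its stroke #ff8800 means engrave at S235, F2682. After flipping Y the toolpath is (161.27,91.96) → (151.36,122.47) → (125.41,141.32) → (93.33,141.32) → (67.38,122.47) → (57.47,91.96) → (67.38,61.45) → (93.33,42.60) → (125.41,42.60) → (151.36,61.45) → (161.27,91.96), returning to the start.

(Gcodetools for Inkscape — laser output)
G21
G90
G00 X30.40 Y54.00
M3 S722
G01 X30.27 Y56.44 F1078
G01 X35.29 Y78.72 F1078
G01 X42.58 Y108.22 F1078
G01 X49.29 Y132.32 F1078
G01 X52.55 Y138.41 F1078
M5
G00 X99.02 Y151.03
M3 S494
G01 X94.68 Y147.94 F1903
G01 X95.23 Y146.19 F1903
G01 X100.68 Y145.76 F1903
G01 X111.02 Y146.66 F1903
G01 X126.25 Y148.89 F1903
M5
G00 X161.27 Y91.96
M3 S235
G01 X151.36 Y122.47 F2682
G01 X125.41 Y141.32 F2682
G01 X93.33 Y141.32 F2682
G01 X67.38 Y122.47 F2682
G01 X57.47 Y91.96 F2682
G01 X67.38 Y61.45 F2682
G01 X93.33 Y42.60 F2682
G01 X125.41 Y42.60 F2682
G01 X151.36 Y61.45 F2682
G01 X161.27 Y91.96 F2682
M5
G00 X0.00 Y0.00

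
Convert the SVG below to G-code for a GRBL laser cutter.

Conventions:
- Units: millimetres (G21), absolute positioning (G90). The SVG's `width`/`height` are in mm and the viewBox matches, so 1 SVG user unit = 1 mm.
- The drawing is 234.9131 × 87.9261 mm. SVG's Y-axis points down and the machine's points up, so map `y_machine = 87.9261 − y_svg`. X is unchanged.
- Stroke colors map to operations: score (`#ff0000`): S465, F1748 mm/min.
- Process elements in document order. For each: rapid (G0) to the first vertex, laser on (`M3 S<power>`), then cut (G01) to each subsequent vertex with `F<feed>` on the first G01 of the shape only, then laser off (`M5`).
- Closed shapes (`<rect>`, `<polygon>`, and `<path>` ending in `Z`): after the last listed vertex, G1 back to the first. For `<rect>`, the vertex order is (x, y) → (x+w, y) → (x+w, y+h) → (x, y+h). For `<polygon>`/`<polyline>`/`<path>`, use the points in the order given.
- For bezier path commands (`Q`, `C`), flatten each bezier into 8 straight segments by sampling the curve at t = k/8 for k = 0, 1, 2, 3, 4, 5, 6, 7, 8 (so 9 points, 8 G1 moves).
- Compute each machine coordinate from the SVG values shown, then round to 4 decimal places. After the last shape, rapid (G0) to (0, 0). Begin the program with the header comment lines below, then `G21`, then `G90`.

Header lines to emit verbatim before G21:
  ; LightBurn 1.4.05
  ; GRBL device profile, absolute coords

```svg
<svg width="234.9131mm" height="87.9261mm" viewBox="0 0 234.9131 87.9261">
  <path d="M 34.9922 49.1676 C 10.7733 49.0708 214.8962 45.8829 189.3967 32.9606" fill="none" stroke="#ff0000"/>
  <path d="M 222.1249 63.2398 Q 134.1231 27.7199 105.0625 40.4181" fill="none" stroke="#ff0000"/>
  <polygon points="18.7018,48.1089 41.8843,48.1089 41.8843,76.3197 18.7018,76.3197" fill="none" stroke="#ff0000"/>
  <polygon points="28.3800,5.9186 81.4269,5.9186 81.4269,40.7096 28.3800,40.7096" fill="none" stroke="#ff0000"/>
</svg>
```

; LightBurn 1.4.05
; GRBL device profile, absolute coords
G21
G90
G0 X34.9922 Y38.7585
M3 S465
G01 X35.7192 Y38.9527 F1748
G01 X52.4864 Y39.5145
G01 X79.9272 Y40.5218
G01 X112.6747 Y42.0524
G01 X145.3621 Y44.1843
G01 X172.6228 Y46.9952
G01 X189.0899 Y50.5630
G01 X189.3967 Y54.9655
M5
G0 X222.1249 Y24.6863
M3 S465
G01 X201.0454 Y32.8129 F1748
G01 X181.8078 Y39.4326
G01 X164.4122 Y44.5456
G01 X148.8584 Y48.1517
G01 X135.1466 Y50.2510
G01 X123.2766 Y50.8435
G01 X113.2486 Y49.9291
G01 X105.0625 Y47.5080
M5
G0 X18.7018 Y39.8172
M3 S465
G01 X41.8843 Y39.8172 F1748
G01 X41.8843 Y11.6064
G01 X18.7018 Y11.6064
G01 X18.7018 Y39.8172
M5
G0 X28.3800 Y82.0075
M3 S465
G01 X81.4269 Y82.0075 F1748
G01 X81.4269 Y47.2165
G01 X28.3800 Y47.2165
G01 X28.3800 Y82.0075
M5
G0 X0.0000 Y0.0000

Since the viewBox matches the mm dimensions, user units are millimetres directly. The only transform is the Y-flip y_m = 87.9261 − y_svg.

Shape 1 is a cubic bezier drawn with `<path>`. Its stroke #ff0000 means score at S465, F1748. After flipping Y the toolpath is (34.9922,38.7585) → (35.7192,38.9527) → (52.4864,39.5145) → (79.9272,40.5218) → (112.6747,42.0524) → (145.3621,44.1843) → (172.6228,46.9952) → (189.0899,50.5630) → (189.3967,54.9655).

Shape 2 is a quadratic bezier drawn with `<path>`. Its stroke #ff0000 means score at S465, F1748. After flipping Y the toolpath is (222.1249,24.6863) → (201.0454,32.8129) → (181.8078,39.4326) → (164.4122,44.5456) → (148.8584,48.1517) → (135.1466,50.2510) → (123.2766,50.8435) → (113.2486,49.9291) → (105.0625,47.5080).

Shape 3 is a rectangle drawn with `<polygon>`. Its stroke #ff0000 means score at S465, F1748. After flipping Y the toolpath is (18.7018,39.8172) → (41.8843,39.8172) → (41.8843,11.6064) → (18.7018,11.6064) → (18.7018,39.8172), returning to the start.

Shape 4 is a rectangle drawn with `<polygon>`. Its stroke #ff0000 means score at S465, F1748. After flipping Y the toolpath is (28.3800,82.0075) → (81.4269,82.0075) → (81.4269,47.2165) → (28.3800,47.2165) → (28.3800,82.0075), returning to the start.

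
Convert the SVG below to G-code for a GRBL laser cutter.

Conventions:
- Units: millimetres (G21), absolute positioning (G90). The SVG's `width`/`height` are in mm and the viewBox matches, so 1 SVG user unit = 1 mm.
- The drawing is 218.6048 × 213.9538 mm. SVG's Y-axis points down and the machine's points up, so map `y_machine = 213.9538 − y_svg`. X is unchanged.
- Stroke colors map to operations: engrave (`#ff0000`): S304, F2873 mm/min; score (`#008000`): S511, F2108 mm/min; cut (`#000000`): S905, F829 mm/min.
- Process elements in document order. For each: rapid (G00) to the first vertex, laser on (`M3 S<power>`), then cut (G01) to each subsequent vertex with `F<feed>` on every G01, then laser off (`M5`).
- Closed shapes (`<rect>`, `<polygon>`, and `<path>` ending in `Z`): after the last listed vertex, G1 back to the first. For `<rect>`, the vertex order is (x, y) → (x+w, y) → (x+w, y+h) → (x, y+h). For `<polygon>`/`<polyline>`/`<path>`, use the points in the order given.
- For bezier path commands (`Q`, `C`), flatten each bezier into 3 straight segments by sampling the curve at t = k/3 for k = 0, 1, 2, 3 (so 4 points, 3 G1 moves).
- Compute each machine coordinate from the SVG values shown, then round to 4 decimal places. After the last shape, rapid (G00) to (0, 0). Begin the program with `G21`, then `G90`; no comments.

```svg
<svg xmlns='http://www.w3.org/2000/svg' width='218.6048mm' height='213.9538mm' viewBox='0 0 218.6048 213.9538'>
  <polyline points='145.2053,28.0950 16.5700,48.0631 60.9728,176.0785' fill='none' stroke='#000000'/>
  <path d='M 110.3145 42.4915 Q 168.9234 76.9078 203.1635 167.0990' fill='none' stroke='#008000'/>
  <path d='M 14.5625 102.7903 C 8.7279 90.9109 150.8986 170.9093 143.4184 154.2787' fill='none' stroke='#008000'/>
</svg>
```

G21
G90
G00 X145.2053 Y185.8588
M3 S905
G01 X16.5700 Y165.8907 F829
G01 X60.9728 Y37.8753 F829
M5
G00 X110.3145 Y171.4623
M3 S511
G01 X146.6795 Y142.3209 F2108
G01 X177.6291 Y100.7851 F2108
G01 X203.1635 Y46.8548 F2108
M5
G00 X14.5625 Y111.1635
M3 S511
G01 X47.0387 Y99.3987 F2108
G01 X112.0393 Y68.2724 F2108
G01 X143.4184 Y59.6751 F2108
M5
G00 X0.0000 Y0.0000

Since the viewBox matches the mm dimensions, user units are millimetres directly. The only transform is the Y-flip y_m = 213.9538 − y_svg.

Shape 1 is a open polyline drawn with `<polyline>`. Its stroke #000000 means cut at S905, F829. After flipping Y the toolpath is (145.2053,185.8588) → (16.5700,165.8907) → (60.9728,37.8753).

Shape 2 is a quadratic bezier drawn with `<path>`. Its stroke #008000 means score at S511, F2108. After flipping Y the toolpath is (110.3145,171.4623) → (146.6795,142.3209) → (177.6291,100.7851) → (203.1635,46.8548).

Shape 3 is a cubic bezier drawn with `<path>`. Its stroke #008000 means score at S511, F2108. After flipping Y the toolpath is (14.5625,111.1635) → (47.0387,99.3987) → (112.0393,68.2724) → (143.4184,59.6751).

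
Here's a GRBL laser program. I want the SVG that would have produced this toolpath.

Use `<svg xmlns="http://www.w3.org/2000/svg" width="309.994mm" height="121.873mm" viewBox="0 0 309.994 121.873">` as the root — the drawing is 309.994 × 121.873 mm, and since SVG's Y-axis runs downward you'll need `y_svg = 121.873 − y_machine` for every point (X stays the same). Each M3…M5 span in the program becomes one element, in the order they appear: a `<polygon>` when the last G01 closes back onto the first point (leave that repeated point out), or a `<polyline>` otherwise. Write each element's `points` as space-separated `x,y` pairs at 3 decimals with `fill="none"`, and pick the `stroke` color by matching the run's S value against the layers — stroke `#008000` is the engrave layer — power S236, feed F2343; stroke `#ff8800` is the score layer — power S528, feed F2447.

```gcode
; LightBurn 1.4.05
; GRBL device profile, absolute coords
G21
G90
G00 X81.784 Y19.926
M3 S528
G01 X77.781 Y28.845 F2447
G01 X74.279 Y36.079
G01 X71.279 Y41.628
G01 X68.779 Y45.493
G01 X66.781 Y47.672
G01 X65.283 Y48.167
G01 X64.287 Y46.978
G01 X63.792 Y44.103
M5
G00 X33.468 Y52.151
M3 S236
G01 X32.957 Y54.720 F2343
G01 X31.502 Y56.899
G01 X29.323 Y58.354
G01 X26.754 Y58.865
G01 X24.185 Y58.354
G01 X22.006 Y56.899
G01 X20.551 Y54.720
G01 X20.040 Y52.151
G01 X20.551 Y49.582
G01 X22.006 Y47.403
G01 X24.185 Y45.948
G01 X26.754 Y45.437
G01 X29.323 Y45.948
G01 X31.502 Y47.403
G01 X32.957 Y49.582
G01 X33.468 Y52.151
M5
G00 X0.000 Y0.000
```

<svg xmlns="http://www.w3.org/2000/svg" width="309.994mm" height="121.873mm" viewBox="0 0 309.994 121.873">
  <polyline points="81.784,101.947 77.781,93.028 74.279,85.794 71.279,80.245 68.779,76.380 66.781,74.201 65.283,73.706 64.287,74.895 63.792,77.770" fill="none" stroke="#ff8800"/>
  <polygon points="33.468,69.722 32.957,67.153 31.502,64.974 29.323,63.519 26.754,63.008 24.185,63.519 22.006,64.974 20.551,67.153 20.040,69.722 20.551,72.291 22.006,74.470 24.185,75.925 26.754,76.436 29.323,75.925 31.502,74.470 32.957,72.291" fill="none" stroke="#008000"/>
</svg>

y_svg = 121.873 − y_m.

[1] S528→`#ff8800` (score); open run; points: 81.784,101.947 77.781,93.028 74.279,85.794 71.279,80.245 68.779,76.380 66.781,74.201 65.283,73.706 64.287,74.895 63.792,77.770

[2] S236→`#008000` (engrave); closed run; points: 33.468,69.722 32.957,67.153 31.502,64.974 29.323,63.519 26.754,63.008 24.185,63.519 22.006,64.974 20.551,67.153 20.040,69.722 20.551,72.291 22.006,74.470 24.185,75.925 26.754,76.436 29.323,75.925 31.502,74.470 32.957,72.291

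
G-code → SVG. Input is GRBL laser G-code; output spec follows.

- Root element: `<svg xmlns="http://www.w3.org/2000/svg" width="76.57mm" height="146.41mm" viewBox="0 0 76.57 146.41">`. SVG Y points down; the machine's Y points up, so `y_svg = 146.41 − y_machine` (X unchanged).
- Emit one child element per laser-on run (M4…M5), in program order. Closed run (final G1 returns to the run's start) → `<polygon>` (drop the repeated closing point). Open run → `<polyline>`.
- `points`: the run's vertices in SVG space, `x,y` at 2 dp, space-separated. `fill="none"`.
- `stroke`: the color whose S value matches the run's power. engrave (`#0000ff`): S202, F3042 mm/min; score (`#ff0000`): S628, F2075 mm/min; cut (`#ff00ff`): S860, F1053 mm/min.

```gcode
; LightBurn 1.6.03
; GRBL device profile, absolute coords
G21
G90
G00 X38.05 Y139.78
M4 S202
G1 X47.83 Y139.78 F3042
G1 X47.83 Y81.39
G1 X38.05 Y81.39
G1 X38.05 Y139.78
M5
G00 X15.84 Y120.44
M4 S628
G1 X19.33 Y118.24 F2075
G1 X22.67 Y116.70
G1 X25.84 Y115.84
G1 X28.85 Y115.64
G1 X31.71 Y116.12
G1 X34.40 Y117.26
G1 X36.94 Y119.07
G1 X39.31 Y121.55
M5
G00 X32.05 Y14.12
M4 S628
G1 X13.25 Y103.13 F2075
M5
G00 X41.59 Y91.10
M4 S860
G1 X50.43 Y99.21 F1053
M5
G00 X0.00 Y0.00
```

<svg xmlns="http://www.w3.org/2000/svg" width="76.57mm" height="146.41mm" viewBox="0 0 76.57 146.41">
  <polygon points="38.05,6.63 47.83,6.63 47.83,65.02 38.05,65.02" fill="none" stroke="#0000ff"/>
  <polyline points="15.84,25.97 19.33,28.17 22.67,29.71 25.84,30.57 28.85,30.77 31.71,30.29 34.40,29.15 36.94,27.34 39.31,24.86" fill="none" stroke="#ff0000"/>
  <polyline points="32.05,132.29 13.25,43.28" fill="none" stroke="#ff0000"/>
  <polyline points="41.59,55.31 50.43,47.20" fill="none" stroke="#ff00ff"/>
</svg>

Machine Y-up, SVG Y-down with viewBox height 146.41, so y_svg = 146.41 − y_machine; X carries over.

Run 1: power S202 maps to stroke `#0000ff` (engrave). The run returns to its start, so emit a `<polygon>` with points (Y-flipped): 38.05,6.63 47.83,6.63 47.83,65.02 38.05,65.02.

Run 2: S628 ⇒ score layer `#ff0000`. The run is open, so emit a `<polyline>` with points (Y-flipped): 15.84,25.97 19.33,28.17 22.67,29.71 25.84,30.57 28.85,30.77 31.71,30.29 34.40,29.15 36.94,27.34 39.31,24.86.

Run 3: S628 ⇒ score layer `#ff0000`. The run is open, so emit a `<polyline>` with points (Y-flipped): 32.05,132.29 13.25,43.28.

Run 4: S860 ⇒ cut layer `#ff00ff`. The run is open, so emit a `<polyline>` with points (Y-flipped): 41.59,55.31 50.43,47.20.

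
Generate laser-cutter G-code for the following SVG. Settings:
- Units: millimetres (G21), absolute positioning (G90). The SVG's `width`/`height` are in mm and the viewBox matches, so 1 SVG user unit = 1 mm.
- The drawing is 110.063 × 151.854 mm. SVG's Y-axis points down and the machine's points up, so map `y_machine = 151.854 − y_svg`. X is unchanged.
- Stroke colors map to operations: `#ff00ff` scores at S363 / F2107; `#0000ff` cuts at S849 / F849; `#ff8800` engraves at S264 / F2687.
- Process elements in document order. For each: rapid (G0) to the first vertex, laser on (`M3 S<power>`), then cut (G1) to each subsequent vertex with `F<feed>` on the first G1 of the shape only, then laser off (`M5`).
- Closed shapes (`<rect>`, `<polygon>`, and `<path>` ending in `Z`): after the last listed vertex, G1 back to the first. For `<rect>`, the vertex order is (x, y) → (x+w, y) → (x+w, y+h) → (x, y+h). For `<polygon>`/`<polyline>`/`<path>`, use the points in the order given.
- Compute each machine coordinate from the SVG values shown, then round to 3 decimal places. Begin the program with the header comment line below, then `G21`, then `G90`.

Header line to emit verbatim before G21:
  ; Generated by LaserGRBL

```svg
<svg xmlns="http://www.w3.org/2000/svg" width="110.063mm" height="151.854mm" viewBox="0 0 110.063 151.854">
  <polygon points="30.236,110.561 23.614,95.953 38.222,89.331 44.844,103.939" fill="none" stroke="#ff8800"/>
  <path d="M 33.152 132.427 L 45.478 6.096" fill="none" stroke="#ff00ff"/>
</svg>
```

Since the viewBox matches the mm dimensions, user units are millimetres directly. The only transform is the Y-flip y_m = 151.854 − y_svg.

Shape 1 is a regular polygon drawn with `<polygon>`. Its stroke #ff8800 means engrave at S264, F2687. After flipping Y the toolpath is (30.236,41.293) → (23.614,55.901) → (38.222,62.523) → (44.844,47.915) → (30.236,41.293), returning to the start.

Shape 2 is a line segment drawn with `<path>`. Its stroke #ff00ff means score at S363, F2107. After flipping Y the toolpath is (33.152,19.427) → (45.478,145.758).

; Generated by LaserGRBL
G21
G90
G0 X30.236 Y41.293
M3 S264
G1 X23.614 Y55.901 F2687
G1 X38.222 Y62.523
G1 X44.844 Y47.915
G1 X30.236 Y41.293
M5
G0 X33.152 Y19.427
M3 S363
G1 X45.478 Y145.758 F2107
M5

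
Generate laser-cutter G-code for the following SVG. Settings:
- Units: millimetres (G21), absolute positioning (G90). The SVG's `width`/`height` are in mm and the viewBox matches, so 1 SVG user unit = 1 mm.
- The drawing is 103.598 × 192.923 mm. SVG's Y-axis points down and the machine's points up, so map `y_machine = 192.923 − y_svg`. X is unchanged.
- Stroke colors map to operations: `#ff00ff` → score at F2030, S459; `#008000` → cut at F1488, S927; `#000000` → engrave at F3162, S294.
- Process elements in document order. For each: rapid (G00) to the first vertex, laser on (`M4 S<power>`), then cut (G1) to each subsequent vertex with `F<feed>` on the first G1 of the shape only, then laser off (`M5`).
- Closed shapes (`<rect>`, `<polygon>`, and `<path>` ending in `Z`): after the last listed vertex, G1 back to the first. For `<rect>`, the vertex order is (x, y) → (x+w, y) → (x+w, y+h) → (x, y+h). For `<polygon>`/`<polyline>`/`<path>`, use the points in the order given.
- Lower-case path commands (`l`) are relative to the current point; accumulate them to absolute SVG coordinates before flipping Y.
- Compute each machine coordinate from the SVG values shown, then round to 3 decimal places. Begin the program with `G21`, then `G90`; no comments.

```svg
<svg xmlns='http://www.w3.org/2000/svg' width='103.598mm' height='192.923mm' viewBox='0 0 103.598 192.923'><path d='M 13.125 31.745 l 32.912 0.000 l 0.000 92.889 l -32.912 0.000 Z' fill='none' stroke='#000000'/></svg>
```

Since the viewBox matches the mm dimensions, user units are millimetres directly. The only transform is the Y-flip y_m = 192.923 − y_svg.

Shape 1 is a rectangle drawn with `<path>`. Its stroke #000000 means engrave at S294, F3162. After flipping Y the toolpath is (13.125,161.178) → (46.037,161.178) → (46.037,68.289) → (13.125,68.289) → (13.125,161.178), returning to the start.

G21
G90
G00 X13.125 Y161.178
M4 S294
G1 X46.037 Y161.178 F3162
G1 X46.037 Y68.289
G1 X13.125 Y68.289
G1 X13.125 Y161.178
M5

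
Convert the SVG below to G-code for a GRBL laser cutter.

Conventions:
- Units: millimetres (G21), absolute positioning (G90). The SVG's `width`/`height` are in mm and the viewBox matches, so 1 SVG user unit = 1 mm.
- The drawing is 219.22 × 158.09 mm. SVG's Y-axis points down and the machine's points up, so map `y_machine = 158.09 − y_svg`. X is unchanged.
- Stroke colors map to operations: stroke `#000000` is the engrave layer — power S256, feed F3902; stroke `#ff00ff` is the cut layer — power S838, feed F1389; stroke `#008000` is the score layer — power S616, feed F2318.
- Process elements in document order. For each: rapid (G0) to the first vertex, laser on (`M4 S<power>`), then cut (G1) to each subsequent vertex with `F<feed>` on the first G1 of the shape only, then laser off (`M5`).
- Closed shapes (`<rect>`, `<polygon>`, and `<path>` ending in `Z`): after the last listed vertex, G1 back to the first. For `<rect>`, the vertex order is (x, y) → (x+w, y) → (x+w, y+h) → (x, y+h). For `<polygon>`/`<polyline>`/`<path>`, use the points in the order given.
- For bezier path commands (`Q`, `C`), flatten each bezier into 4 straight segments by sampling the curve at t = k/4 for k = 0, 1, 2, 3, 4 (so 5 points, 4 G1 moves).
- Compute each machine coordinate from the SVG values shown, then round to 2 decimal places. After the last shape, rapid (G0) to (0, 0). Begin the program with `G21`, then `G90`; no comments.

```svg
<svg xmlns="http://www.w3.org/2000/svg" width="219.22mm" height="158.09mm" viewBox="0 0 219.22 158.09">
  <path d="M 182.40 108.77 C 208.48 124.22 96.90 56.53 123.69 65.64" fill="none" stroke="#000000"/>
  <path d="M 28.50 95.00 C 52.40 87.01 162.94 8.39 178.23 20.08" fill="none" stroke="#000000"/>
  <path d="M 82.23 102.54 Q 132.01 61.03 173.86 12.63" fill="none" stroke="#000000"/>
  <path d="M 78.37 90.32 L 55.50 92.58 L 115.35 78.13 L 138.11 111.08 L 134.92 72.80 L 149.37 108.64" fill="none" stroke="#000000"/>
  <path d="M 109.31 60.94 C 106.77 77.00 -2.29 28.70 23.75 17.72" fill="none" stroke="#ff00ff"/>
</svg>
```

1 u = 1 mm; y_m = 158.09 − y.

[1] `<path>` cubic bezier, #000000→engrave S256 F3902: (182.40,49.32) → (180.46,50.82) → (152.78,68.51) → (125.23,87.38) → (123.69,92.45)

[2] `<path>` cubic bezier, #000000→engrave S256 F3902: (28.50,63.09) → (59.83,79.81) → (106.59,107.93) → (151.75,132.36) → (178.23,138.01)

[3] `<path>` quadratic bezier, #000000→engrave S256 F3902: (82.23,55.55) → (106.62,76.74) → (130.03,98.78) → (152.44,121.69) → (173.86,145.46)

[4] `<path>` open polyline, #000000→engrave S256 F3902: (78.37,67.77) → (55.50,65.51) → (115.35,79.96) → (138.11,47.01) → (134.92,85.29) → (149.37,49.45)

[5] `<path>` cubic bezier, #ff00ff→cut S838 F1389: (109.31,97.15) → (91.21,95.58) → (55.81,108.62) → (25.78,126.73) → (23.75,140.37)

G21
G90
G0 X182.40 Y49.32
M4 S256
G1 X180.46 Y50.82 F3902
G1 X152.78 Y68.51
G1 X125.23 Y87.38
G1 X123.69 Y92.45
M5
G0 X28.50 Y63.09
M4 S256
G1 X59.83 Y79.81 F3902
G1 X106.59 Y107.93
G1 X151.75 Y132.36
G1 X178.23 Y138.01
M5
G0 X82.23 Y55.55
M4 S256
G1 X106.62 Y76.74 F3902
G1 X130.03 Y98.78
G1 X152.44 Y121.69
G1 X173.86 Y145.46
M5
G0 X78.37 Y67.77
M4 S256
G1 X55.50 Y65.51 F3902
G1 X115.35 Y79.96
G1 X138.11 Y47.01
G1 X134.92 Y85.29
G1 X149.37 Y49.45
M5
G0 X109.31 Y97.15
M4 S838
G1 X91.21 Y95.58 F1389
G1 X55.81 Y108.62
G1 X25.78 Y126.73
G1 X23.75 Y140.37
M5
G0 X0.00 Y0.00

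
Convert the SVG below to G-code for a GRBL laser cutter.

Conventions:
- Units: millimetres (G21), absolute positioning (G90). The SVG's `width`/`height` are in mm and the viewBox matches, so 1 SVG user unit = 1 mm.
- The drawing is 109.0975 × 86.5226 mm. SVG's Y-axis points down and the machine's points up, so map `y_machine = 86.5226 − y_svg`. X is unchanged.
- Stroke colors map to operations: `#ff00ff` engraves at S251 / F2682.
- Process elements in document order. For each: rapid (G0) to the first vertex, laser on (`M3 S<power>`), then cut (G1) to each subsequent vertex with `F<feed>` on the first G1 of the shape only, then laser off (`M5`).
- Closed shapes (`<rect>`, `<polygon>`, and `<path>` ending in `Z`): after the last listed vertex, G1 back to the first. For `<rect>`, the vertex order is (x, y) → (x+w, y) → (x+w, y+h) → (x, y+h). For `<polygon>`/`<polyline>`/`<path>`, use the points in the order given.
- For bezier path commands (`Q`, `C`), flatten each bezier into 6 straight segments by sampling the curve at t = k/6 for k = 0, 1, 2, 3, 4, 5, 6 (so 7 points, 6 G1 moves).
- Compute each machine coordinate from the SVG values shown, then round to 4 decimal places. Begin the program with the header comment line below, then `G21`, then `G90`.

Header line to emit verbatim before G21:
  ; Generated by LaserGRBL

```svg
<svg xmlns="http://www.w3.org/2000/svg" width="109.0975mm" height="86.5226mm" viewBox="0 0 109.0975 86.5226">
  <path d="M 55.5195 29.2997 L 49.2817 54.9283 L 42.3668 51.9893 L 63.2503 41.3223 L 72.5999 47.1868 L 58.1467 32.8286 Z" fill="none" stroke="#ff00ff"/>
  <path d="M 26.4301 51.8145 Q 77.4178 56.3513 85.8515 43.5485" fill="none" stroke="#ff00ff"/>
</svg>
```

1 u = 1 mm; y_m = 86.5226 − y.

[1] `<path>` closed polygon, #ff00ff→engrave S251 F2682: (55.5195,57.2229) → (49.2817,31.5943) → (42.3668,34.5333) → (63.2503,45.2003) → (72.5999,39.3358) → (58.1467,53.6940) → (55.5195,57.2229) (closed)

[2] `<path>` quadratic bezier, #ff00ff→engrave S251 F2682: (26.4301,34.7081) → (42.2439,33.6775) → (55.6937,33.6102) → (66.7793,34.5062) → (75.5008,36.3655) → (81.8582,39.1882) → (85.8515,42.9741)

; Generated by LaserGRBL
G21
G90
G0 X55.5195 Y57.2229
M3 S251
G1 X49.2817 Y31.5943 F2682
G1 X42.3668 Y34.5333
G1 X63.2503 Y45.2003
G1 X72.5999 Y39.3358
G1 X58.1467 Y53.6940
G1 X55.5195 Y57.2229
M5
G0 X26.4301 Y34.7081
M3 S251
G1 X42.2439 Y33.6775 F2682
G1 X55.6937 Y33.6102
G1 X66.7793 Y34.5062
G1 X75.5008 Y36.3655
G1 X81.8582 Y39.1882
G1 X85.8515 Y42.9741
M5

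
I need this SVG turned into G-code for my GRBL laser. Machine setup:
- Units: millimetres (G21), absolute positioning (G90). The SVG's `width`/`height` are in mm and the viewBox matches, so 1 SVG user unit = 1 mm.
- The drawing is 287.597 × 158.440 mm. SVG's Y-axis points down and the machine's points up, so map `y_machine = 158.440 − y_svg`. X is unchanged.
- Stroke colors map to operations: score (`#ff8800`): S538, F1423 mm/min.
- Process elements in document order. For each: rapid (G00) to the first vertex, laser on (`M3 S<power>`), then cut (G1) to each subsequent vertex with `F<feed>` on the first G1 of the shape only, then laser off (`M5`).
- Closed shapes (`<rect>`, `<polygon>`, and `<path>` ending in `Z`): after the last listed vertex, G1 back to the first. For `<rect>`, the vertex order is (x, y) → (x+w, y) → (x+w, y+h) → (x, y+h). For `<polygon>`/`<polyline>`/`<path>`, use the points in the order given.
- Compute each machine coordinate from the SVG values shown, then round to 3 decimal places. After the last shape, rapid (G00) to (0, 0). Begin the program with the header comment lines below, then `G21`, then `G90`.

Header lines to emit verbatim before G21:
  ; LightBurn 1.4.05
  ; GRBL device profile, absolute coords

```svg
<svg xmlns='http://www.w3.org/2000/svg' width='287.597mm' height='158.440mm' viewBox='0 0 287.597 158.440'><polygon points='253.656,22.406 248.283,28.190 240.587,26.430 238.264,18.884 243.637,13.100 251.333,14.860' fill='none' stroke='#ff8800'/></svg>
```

; LightBurn 1.4.05
; GRBL device profile, absolute coords
G21
G90
G00 X253.656 Y136.034
M3 S538
G1 X248.283 Y130.250 F1423
G1 X240.587 Y132.010
G1 X238.264 Y139.556
G1 X243.637 Y145.340
G1 X251.333 Y143.580
G1 X253.656 Y136.034
M5
G00 X0.000 Y0.000

1 u = 1 mm; y_m = 158.440 − y.

[1] `<polygon>` regular polygon, #ff8800→score S538 F1423: (253.656,136.034) → (248.283,130.250) → (240.587,132.010) → (238.264,139.556) → (243.637,145.340) → (251.333,143.580) → (253.656,136.034) (closed)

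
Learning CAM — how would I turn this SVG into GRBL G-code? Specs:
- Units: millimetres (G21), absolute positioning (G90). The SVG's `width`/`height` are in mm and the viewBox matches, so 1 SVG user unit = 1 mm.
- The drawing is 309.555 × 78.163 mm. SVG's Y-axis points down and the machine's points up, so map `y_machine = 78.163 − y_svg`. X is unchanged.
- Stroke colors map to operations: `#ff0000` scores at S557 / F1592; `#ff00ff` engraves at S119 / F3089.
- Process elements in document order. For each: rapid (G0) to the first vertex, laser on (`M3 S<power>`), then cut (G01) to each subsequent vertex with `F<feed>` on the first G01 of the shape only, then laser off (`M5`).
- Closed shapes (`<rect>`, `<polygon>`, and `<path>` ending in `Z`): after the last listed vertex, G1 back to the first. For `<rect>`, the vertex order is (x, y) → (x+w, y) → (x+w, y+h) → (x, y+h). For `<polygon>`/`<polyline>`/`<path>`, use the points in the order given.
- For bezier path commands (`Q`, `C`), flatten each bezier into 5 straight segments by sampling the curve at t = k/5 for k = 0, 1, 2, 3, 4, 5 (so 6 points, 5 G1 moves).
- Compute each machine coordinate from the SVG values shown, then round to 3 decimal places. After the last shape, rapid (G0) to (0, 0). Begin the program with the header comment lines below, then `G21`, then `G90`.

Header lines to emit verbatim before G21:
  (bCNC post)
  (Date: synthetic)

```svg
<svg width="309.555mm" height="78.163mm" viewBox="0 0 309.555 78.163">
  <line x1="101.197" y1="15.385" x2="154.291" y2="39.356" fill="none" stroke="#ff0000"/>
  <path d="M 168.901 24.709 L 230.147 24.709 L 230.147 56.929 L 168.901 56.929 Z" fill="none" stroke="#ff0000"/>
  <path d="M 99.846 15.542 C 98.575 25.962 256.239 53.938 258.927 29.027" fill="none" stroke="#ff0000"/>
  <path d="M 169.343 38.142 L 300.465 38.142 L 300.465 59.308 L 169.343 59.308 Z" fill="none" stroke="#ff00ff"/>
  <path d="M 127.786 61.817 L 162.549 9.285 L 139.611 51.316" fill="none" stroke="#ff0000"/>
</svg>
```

(bCNC post)
(Date: synthetic)
G21
G90
G0 X101.197 Y62.778
M3 S557
G01 X154.291 Y38.807 F1592
M5
G0 X168.901 Y53.454
M3 S557
G01 X230.147 Y53.454 F1592
G01 X230.147 Y21.234
G01 X168.901 Y21.234
G01 X168.901 Y53.454
M5
G0 X99.846 Y62.621
M3 S557
G01 X115.644 Y54.826 F1592
G01 X154.519 Y46.198
G01 X201.403 Y40.120
G01 X241.228 Y39.972
G01 X258.927 Y49.136
M5
G0 X169.343 Y40.021
M3 S119
G01 X300.465 Y40.021 F3089
G01 X300.465 Y18.855
G01 X169.343 Y18.855
G01 X169.343 Y40.021
M5
G0 X127.786 Y16.346
M3 S557
G01 X162.549 Y68.878 F1592
G01 X139.611 Y26.847
M5
G0 X0.000 Y0.000

viewBox `0 0 309.555 78.163` with mm width/height → 1 unit = 1 mm. Flip: y_m = 78.163 − y_svg.

**Shape 1** — `<line>` line segment, stroke `#ff0000` → score (S557, F1592). Machine vertices: (101.197,62.778) → (154.291,38.807). Open path.

**Shape 2** — `<path>` rectangle, stroke `#ff0000` → score (S557, F1592). Machine vertices: (168.901,53.454) → (230.147,53.454) → (230.147,21.234) → (168.901,21.234) → (168.901,53.454). Closed: final G1 returns to the first vertex.

**Shape 3** — `<path>` cubic bezier, stroke `#ff0000` → score (S557, F1592). Control points (SVG): P0=(99.846,15.542), P1=(98.575,25.962), P2=(256.239,53.938), P3=(258.927,29.027); sampled at t=k/5. Machine vertices: (99.846,62.621) → (115.644,54.826) → (154.519,46.198) → (201.403,40.120) → (241.228,39.972) → (258.927,49.136). Open path.

**Shape 4** — `<path>` rectangle, stroke `#ff00ff` → engrave (S119, F3089). Machine vertices: (169.343,40.021) → (300.465,40.021) → (300.465,18.855) → (169.343,18.855) → (169.343,40.021). Closed: final G1 returns to the first vertex.

**Shape 5** — `<path>` open polyline, stroke `#ff0000` → score (S557, F1592). Machine vertices: (127.786,16.346) → (162.549,68.878) → (139.611,26.847). Open path.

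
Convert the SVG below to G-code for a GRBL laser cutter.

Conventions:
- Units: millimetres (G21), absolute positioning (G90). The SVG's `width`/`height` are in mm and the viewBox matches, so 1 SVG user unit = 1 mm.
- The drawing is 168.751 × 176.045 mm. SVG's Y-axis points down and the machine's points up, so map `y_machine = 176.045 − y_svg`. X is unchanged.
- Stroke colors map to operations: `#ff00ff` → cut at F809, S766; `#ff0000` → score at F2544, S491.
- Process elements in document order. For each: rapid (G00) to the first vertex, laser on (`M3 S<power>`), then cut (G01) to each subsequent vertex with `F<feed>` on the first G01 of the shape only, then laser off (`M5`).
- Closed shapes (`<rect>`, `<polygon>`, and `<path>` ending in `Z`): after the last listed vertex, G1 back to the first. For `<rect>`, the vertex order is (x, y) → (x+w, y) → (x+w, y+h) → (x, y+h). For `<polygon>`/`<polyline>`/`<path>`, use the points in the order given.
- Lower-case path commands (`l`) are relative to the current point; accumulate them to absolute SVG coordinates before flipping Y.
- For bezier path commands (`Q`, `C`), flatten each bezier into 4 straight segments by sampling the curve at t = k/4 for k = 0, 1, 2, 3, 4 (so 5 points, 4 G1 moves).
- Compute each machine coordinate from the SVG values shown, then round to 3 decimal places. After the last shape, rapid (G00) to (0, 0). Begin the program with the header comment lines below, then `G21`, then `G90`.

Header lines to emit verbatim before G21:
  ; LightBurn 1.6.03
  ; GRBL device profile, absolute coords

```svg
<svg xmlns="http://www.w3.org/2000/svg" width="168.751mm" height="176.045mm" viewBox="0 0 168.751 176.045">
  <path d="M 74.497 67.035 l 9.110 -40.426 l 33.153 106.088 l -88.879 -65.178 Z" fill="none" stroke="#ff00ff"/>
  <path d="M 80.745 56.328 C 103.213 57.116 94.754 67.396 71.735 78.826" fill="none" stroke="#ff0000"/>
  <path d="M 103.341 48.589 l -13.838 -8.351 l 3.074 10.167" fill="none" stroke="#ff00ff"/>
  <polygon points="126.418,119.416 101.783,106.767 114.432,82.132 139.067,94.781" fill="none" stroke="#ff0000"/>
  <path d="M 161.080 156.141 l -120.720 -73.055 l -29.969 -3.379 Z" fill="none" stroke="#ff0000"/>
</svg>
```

; LightBurn 1.6.03
; GRBL device profile, absolute coords
G21
G90
G00 X74.497 Y109.010
M3 S766
G01 X83.607 Y149.436 F809
G01 X116.760 Y43.348
G01 X27.881 Y108.526
G01 X74.497 Y109.010
M5
G00 X80.745 Y119.717
M3 S491
G01 X92.053 Y117.477 F2544
G01 X93.298 Y112.459
G01 X86.014 Y105.446
G01 X71.735 Y97.219
M5
G00 X103.341 Y127.456
M3 S766
G01 X89.503 Y135.807 F809
G01 X92.577 Y125.640
M5
G00 X126.418 Y56.629
M3 S491
G01 X101.783 Y69.278 F2544
G01 X114.432 Y93.913
G01 X139.067 Y81.264
G01 X126.418 Y56.629
M5
G00 X161.080 Y19.904
M3 S491
G01 X40.360 Y92.959 F2544
G01 X10.391 Y96.338
G01 X161.080 Y19.904
M5
G00 X0.000 Y0.000

Since the viewBox matches the mm dimensions, user units are millimetres directly. The only transform is the Y-flip y_m = 176.045 − y_svg.

Shape 1 is a closed polygon drawn with `<path>`. Its stroke #ff00ff means cut at S766, F809. After flipping Y the toolpath is (74.497,109.010) → (83.607,149.436) → (116.760,43.348) → (27.881,108.526) → (74.497,109.010), returning to the start.

Shape 2 is a cubic bezier drawn with `<path>`. Its stroke #ff0000 means score at S491, F2544. After flipping Y the toolpath is (80.745,119.717) → (92.053,117.477) → (93.298,112.459) → (86.014,105.446) → (71.735,97.219).

Shape 3 is a open polyline drawn with `<path>`. Its stroke #ff00ff means cut at S766, F809. After flipping Y the toolpath is (103.341,127.456) → (89.503,135.807) → (92.577,125.640).

Shape 4 is a regular polygon drawn with `<polygon>`. Its stroke #ff0000 means score at S491, F2544. After flipping Y the toolpath is (126.418,56.629) → (101.783,69.278) → (114.432,93.913) → (139.067,81.264) → (126.418,56.629), returning to the start.

Shape 5 is a closed polygon drawn with `<path>`. Its stroke #ff0000 means score at S491, F2544. After flipping Y the toolpath is (161.080,19.904) → (40.360,92.959) → (10.391,96.338) → (161.080,19.904), returning to the start.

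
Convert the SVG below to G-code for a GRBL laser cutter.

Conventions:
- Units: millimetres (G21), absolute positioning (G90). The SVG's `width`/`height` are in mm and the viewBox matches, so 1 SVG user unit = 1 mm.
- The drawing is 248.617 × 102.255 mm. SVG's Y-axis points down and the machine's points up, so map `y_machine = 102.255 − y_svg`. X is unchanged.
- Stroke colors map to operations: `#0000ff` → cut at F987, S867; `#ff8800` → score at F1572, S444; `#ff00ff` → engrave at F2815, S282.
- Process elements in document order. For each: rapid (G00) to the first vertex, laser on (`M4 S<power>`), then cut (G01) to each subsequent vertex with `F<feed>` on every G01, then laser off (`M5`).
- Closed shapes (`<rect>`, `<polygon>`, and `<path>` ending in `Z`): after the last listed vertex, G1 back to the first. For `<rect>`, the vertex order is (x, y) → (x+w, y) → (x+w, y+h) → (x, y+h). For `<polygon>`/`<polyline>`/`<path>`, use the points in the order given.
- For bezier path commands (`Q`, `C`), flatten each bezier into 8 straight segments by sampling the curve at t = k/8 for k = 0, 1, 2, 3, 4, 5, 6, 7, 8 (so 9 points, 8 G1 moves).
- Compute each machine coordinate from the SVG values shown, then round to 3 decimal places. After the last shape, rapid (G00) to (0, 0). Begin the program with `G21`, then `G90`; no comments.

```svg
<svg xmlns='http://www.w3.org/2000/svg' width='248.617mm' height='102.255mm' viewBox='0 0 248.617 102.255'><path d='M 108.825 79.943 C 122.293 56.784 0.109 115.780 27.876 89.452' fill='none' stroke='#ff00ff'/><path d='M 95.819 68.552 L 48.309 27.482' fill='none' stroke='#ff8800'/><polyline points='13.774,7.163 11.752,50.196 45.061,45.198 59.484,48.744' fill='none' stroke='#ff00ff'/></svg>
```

G21
G90
G00 X108.825 Y22.312
M4 S282
G01 X108.075 Y27.473 F2815
G01 X97.954 Y26.894 F2815
G01 X81.809 Y22.539 F2815
G01 X62.988 Y16.369 F2815
G01 X44.838 Y10.348 F2815
G01 X30.704 Y6.438 F2815
G01 X23.935 Y6.602 F2815
G01 X27.876 Y12.803 F2815
M5
G00 X95.819 Y33.703
M4 S444
G01 X48.309 Y74.773 F1572
M5
G00 X13.774 Y95.092
M4 S282
G01 X11.752 Y52.059 F2815
G01 X45.061 Y57.057 F2815
G01 X59.484 Y53.511 F2815
M5
G00 X0.000 Y0.000

viewBox `0 0 248.617 102.255` with mm width/height → 1 unit = 1 mm. Flip: y_m = 102.255 − y_svg.

**Shape 1** — `<path>` cubic bezier, stroke `#ff00ff` → engrave (S282, F2815). Control points (SVG): P0=(108.825,79.943), P1=(122.293,56.784), P2=(0.109,115.780), P3=(27.876,89.452); sampled at t=k/8. Machine vertices: (108.825,22.312) → (108.075,27.473) → (97.954,26.894) → (81.809,22.539) → (62.988,16.369) → (44.838,10.348) → (30.704,6.438) → (23.935,6.602) → (27.876,12.803). Open path.

**Shape 2** — `<path>` line segment, stroke `#ff8800` → score (S444, F1572). Machine vertices: (95.819,33.703) → (48.309,74.773). Open path.

**Shape 3** — `<polyline>` open polyline, stroke `#ff00ff` → engrave (S282, F2815). Machine vertices: (13.774,95.092) → (11.752,52.059) → (45.061,57.057) → (59.484,53.511). Open path.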